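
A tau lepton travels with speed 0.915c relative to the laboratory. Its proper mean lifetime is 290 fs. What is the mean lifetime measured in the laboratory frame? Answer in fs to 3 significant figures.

Δt ≈ 719 fs

γ = 1/√(1 − 0.915²) = 2.4786
Time dilation: Δt = γτ₀ = 2.4786 × 290 fs = 719 fs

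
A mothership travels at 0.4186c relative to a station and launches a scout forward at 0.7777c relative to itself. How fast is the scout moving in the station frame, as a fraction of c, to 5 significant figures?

u ≈ 0.90250c

Compose boost 2: (0.7777 + 0.4186)/(1 + 0.7777×0.4186) = 1.1963/1.325545 = 0.90250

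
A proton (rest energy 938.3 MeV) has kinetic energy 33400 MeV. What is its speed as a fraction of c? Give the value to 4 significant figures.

γ = 1 + K/(m₀c²) = 1 + 33400/938.3 = 36.5963
β = √(1 − 1/γ²) = 0.9996

β ≈ 0.9996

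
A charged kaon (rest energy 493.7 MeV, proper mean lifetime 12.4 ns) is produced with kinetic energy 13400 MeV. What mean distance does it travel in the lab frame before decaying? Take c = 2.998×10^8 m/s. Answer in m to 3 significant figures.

d ≈ 105 m

γ = 1 + K/(m₀c²) = 1 + 13400/493.7 = 28.142
β = √(1 − 1/γ²) = 0.99937
Dilated lifetime: γτ₀ = 28.142 × 12.4 ns = 348.96 ns
d = βc·γτ₀ = 0.99937 × (2.998×10^8 m/s) × 3.4896×10^-7 s = 105 m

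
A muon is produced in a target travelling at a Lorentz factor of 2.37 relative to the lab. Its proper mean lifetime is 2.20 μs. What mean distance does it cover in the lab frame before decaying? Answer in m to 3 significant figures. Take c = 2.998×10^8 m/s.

β = √(1 − 1/γ²) = √(1 − 1/2.37²) = 0.90662
Dilated lifetime: Δt = γτ₀ = 2.37 × 2.20 μs = 5.2140 μs
d = vΔt = 0.90662c × 5.2140 μs = 2.7181×10^8 m/s × 5.2140×10^-6 s = 1420 m

d ≈ 1420 m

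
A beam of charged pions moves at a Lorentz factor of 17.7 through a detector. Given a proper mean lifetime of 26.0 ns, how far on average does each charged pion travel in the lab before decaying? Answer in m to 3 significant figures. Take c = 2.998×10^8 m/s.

d ≈ 138 m

β = √(1 − 1/γ²) = √(1 − 1/17.7²) = 0.99840
Dilated lifetime: Δt = γτ₀ = 17.7 × 26.0 ns = 460.20 ns
d = vΔt = 0.99840c × 460.20 ns = 2.9932×10^8 m/s × 4.6020×10^-7 s = 138 m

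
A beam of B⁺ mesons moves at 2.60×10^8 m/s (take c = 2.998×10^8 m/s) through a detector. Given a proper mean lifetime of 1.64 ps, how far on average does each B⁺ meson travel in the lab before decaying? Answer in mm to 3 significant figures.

β = v/c = 2.60×10^8 / 2.998×10^8 = 0.86724
γ = 1/√(1 − 0.86724²) = 2.0085
Dilated lifetime: Δt = γτ₀ = 2.0085 × 1.64 ps = 3.2940 ps
d = vΔt = 0.86724c × 3.2940 ps = 2.6000×10^8 m/s × 3.2940×10^-12 s = 0.856 mm

d ≈ 0.856 mm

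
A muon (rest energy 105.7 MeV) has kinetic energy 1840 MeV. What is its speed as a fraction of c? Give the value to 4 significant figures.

γ = 1 + K/(m₀c²) = 1 + 1840/105.7 = 18.4078
β = √(1 − 1/γ²) = 0.9985

β ≈ 0.9985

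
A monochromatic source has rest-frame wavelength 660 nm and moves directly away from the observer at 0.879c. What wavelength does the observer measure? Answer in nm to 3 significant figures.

Relativistic Doppler: λ_obs = λ_src √((1+β)/(1−β))
= 660 × √(1.8790/0.12100) = 660 × 3.9407 = 2600 nm

λ_obs ≈ 2600 nm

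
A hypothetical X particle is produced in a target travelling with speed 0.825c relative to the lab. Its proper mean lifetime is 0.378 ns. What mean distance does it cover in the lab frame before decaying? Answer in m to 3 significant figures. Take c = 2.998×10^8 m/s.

d ≈ 0.165 m

γ = 1/√(1 − 0.825²) = 1.7695
Dilated lifetime: Δt = γτ₀ = 1.7695 × 0.378 ns = 0.66887 ns
d = vΔt = 0.825c × 0.66887 ns = 2.4734×10^8 m/s × 6.6887×10^-10 s = 0.165 m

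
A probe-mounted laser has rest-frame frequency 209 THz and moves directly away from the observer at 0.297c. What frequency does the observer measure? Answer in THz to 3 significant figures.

Relativistic Doppler: f_obs = f_src √((1−β)/(1+β))
= 209 × √(0.70300/1.2970) = 209 × 0.73622 = 154 THz

f_obs ≈ 154 THz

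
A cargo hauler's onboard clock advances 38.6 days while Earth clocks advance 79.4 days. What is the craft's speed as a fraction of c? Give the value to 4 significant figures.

β ≈ 0.8739

γ = Δt/τ₀ = 79.4/38.6 = 2.05699
β = √(1 − 1/γ²) = √(1 − 1/2.05699²) = 0.8739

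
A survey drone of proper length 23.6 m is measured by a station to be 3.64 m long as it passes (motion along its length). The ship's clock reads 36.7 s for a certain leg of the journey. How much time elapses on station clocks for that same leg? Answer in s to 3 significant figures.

Δt ≈ 238 s

Length contraction ⇒ γ = L₀/L = 23.6/3.64 = 6.4835
Time dilation: Δt = γτ₀ = 6.4835 × 36.7 s = 238 s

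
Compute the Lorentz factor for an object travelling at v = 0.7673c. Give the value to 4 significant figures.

γ ≈ 1.559

γ = 1/√(1 − β²) = 1/√(1 − 0.7673²) = 1/√(0.411251) = 1.559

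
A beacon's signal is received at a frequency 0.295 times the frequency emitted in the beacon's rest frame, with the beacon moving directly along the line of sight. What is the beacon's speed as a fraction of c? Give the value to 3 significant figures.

β ≈ 0.840

f_obs/f_src = √((1−β)/(1+β)) = 0.295  ⇒  (1−β)/(1+β) = 0.087025
β = |1 − D²|/(1 + D²) = |1 − 0.087025|/(1 + 0.087025) = 0.840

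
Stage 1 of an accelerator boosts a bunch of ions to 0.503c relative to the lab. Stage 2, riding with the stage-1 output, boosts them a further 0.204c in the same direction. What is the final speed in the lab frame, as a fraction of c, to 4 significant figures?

u ≈ 0.6412c

Compose boost 2: (0.204 + 0.503)/(1 + 0.204×0.503) = 0.7070/1.10261 = 0.6412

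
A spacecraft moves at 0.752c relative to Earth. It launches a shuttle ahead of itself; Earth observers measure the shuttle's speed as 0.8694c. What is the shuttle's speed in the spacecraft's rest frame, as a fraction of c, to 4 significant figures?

u' ≈ 0.3391c

Inverse velocity addition: u' = (u − v)/(1 − uv/c²)
= (0.8694 − 0.752)/(1 − 0.8694×0.752) = 0.1174/0.346211 = 0.3391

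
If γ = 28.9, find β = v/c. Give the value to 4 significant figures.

β = √(1 − 1/γ²) = √(1 − 1/28.9²) = √(0.998803) = 0.9994

β ≈ 0.9994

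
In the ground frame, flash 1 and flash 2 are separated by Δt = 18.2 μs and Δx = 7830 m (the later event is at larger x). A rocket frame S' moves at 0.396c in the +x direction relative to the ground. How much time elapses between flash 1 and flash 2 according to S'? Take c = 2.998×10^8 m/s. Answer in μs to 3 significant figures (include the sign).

γ = 1/√(1 − 0.396²) = 1.0890
Δt' = γ(Δt − vΔx/c²) = 1.0890 × (18.2 μs − 0.396×7830 m / (2.998×10^8 m/s))
= 1.0890 × (7.8575 μs) = 8.56 μs

Δt' ≈ 8.56 μs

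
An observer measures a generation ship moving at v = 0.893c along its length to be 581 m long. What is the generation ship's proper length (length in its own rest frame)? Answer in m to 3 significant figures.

γ = 1/√(1 − 0.893²) = 2.2219
L₀ = γL = 2.2219 × 581 = 1290 m

L₀ ≈ 1290 m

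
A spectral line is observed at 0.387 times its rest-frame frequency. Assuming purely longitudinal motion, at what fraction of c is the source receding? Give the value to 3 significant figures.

f_obs/f_src = √((1−β)/(1+β)) = 0.387  ⇒  (1−β)/(1+β) = 0.14977
β = |1 − D²|/(1 + D²) = |1 − 0.14977|/(1 + 0.14977) = 0.739

β ≈ 0.739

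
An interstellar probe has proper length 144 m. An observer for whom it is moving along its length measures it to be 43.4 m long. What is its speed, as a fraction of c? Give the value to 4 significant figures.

γ = L₀/L = 144/43.4 = 3.31797
β = √(1 − 1/γ²) = 0.9535

β ≈ 0.9535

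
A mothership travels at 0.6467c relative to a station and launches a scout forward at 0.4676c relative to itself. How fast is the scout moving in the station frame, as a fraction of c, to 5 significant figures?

u ≈ 0.85558c

Compose boost 2: (0.4676 + 0.6467)/(1 + 0.4676×0.6467) = 1.1143/1.302397 = 0.85558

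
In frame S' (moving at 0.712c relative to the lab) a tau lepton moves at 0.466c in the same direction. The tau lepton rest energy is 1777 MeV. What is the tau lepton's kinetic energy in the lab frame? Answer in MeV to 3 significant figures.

K ≈ 2030 MeV

u_lab = (0.466 + 0.712)/(1 + 0.466×0.712) = 0.884523
γ = 1/√(1 − 0.884523²) = 2.1436
K = (γ − 1)m₀c² = (2.1436 − 1) × 1777 = 1.1436 × 1777 = 2030 MeV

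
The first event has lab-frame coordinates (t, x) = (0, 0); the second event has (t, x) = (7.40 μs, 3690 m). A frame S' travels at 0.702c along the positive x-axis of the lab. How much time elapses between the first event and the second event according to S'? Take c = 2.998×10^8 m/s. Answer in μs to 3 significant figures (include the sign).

γ = 1/√(1 − 0.702²) = 1.4041
Δt' = γ(Δt − vΔx/c²) = 1.4041 × (7.40 μs − 0.702×3690 m / (2.998×10^8 m/s))
= 1.4041 × (-1.2404 μs) = -1.74 μs

Δt' ≈ -1.74 μs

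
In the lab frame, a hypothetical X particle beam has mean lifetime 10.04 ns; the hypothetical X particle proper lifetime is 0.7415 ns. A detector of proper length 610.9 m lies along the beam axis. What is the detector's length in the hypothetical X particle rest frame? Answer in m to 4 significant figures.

Time dilation ⇒ γ = Δt/τ₀ = 10.04/0.7415 = 13.5401
Length contraction: L = L₀/γ = 610.9/13.5401 = 45.12 m

L ≈ 45.12 m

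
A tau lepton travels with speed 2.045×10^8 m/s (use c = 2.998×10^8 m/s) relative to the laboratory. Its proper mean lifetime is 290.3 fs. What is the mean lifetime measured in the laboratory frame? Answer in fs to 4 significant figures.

Δt ≈ 397.0 fs

β = v/c = 2.045×10^8 / 2.998×10^8 = 0.682121
γ = 1/√(1 − 0.682121²) = 1.36754
Time dilation: Δt = γτ₀ = 1.36754 × 290.3 fs = 397.0 fs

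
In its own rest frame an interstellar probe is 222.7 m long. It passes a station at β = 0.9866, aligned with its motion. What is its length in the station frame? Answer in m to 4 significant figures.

γ = 1/√(1 − 0.9866²) = 6.12904
Length contraction: L = L₀/γ = 222.7/6.12904 = 36.34 m

L ≈ 36.34 m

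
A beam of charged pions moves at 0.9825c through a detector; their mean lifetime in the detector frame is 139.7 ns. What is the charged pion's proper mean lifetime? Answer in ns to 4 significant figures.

τ₀ ≈ 26.02 ns

γ = 1/√(1 − 0.9825²) = 5.36876
Proper time: τ₀ = Δt/γ = 139.7/5.36876 = 26.02 ns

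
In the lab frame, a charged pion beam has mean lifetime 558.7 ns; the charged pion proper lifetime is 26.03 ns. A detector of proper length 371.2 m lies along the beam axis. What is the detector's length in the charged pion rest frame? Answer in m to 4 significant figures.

Time dilation ⇒ γ = Δt/τ₀ = 558.7/26.03 = 21.4637
Length contraction: L = L₀/γ = 371.2/21.4637 = 17.29 m

L ≈ 17.29 m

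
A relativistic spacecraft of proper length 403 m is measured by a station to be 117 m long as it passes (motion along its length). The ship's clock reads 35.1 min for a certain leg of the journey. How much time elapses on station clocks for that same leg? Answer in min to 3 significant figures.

Length contraction ⇒ γ = L₀/L = 403/117 = 3.4444
Time dilation: Δt = γτ₀ = 3.4444 × 35.1 min = 121 min

Δt ≈ 121 min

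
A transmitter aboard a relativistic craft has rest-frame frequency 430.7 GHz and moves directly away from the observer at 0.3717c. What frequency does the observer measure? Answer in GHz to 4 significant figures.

Relativistic Doppler: f_obs = f_src √((1−β)/(1+β))
= 430.7 × √(0.628300/1.37170) = 430.7 × 0.676790 = 291.5 GHz

f_obs ≈ 291.5 GHz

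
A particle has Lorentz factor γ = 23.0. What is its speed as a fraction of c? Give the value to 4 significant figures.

β = √(1 − 1/γ²) = √(1 − 1/23.0²) = √(0.998110) = 0.9991

β ≈ 0.9991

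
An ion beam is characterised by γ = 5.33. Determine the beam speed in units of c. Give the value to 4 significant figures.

β ≈ 0.9822

β = √(1 − 1/γ²) = √(1 − 1/5.33²) = √(0.964800) = 0.9822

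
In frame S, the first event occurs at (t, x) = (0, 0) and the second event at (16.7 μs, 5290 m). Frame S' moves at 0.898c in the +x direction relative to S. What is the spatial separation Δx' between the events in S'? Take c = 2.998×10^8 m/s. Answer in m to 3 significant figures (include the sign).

Δx' ≈ 1800 m

γ = 1/√(1 − 0.898²) = 2.2728
Δx' = γ(Δx − vΔt) = 2.2728 × (5290 m − 0.898×(2.998×10^8 m/s)×16.7×10^-6 s)
= 2.2728 × (794.02 m) = 1800 m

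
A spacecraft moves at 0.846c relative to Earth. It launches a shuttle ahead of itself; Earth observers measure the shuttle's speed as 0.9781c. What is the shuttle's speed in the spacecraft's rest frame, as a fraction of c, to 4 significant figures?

Inverse velocity addition: u' = (u − v)/(1 − uv/c²)
= (0.9781 − 0.846)/(1 − 0.9781×0.846) = 0.1321/0.172527 = 0.7657

u' ≈ 0.7657c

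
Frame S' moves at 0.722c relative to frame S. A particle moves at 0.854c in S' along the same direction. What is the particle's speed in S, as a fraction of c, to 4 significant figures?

u ≈ 0.9749c

Relativistic velocity addition: u = (u' + v)/(1 + u'v/c²)
= (0.854 + 0.722)/(1 + 0.854×0.722) = 1.576/1.61659 = 0.9749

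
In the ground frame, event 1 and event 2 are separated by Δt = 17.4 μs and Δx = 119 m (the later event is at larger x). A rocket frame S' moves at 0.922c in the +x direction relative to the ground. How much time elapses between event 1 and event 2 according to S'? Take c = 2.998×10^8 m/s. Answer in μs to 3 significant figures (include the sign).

γ = 1/√(1 − 0.922²) = 2.5827
Δt' = γ(Δt − vΔx/c²) = 2.5827 × (17.4 μs − 0.922×119 m / (2.998×10^8 m/s))
= 2.5827 × (17.034 μs) = 44.0 μs

Δt' ≈ 44.0 μs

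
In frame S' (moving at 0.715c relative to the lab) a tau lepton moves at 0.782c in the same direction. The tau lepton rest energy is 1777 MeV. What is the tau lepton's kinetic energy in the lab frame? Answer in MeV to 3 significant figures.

K ≈ 4580 MeV

u_lab = (0.782 + 0.715)/(1 + 0.782×0.715) = 0.960151
γ = 1/√(1 − 0.960151²) = 3.5780
K = (γ − 1)m₀c² = (3.5780 − 1) × 1777 = 2.5780 × 1777 = 4580 MeV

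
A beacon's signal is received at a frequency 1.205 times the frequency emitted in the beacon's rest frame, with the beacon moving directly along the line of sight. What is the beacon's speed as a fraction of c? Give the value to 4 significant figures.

β ≈ 0.1843

f_obs/f_src = √((1+β)/(1−β)) = 1.205  ⇒  (1+β)/(1−β) = 1.45203
β = |1 − D²|/(1 + D²) = |1 − 1.45203|/(1 + 1.45203) = 0.1843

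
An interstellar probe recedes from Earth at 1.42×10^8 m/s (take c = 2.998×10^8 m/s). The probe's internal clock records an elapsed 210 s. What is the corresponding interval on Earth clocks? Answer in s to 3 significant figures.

Δt ≈ 238 s

β = v/c = 1.42×10^8 / 2.998×10^8 = 0.47365
γ = 1/√(1 − 0.47365²) = 1.1354
Time dilation: Δt = γτ₀ = 1.1354 × 210 s = 238 s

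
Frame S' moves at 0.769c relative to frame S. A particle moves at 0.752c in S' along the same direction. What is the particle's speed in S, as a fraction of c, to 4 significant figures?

Relativistic velocity addition: u = (u' + v)/(1 + u'v/c²)
= (0.752 + 0.769)/(1 + 0.752×0.769) = 1.521/1.57829 = 0.9637

u ≈ 0.9637c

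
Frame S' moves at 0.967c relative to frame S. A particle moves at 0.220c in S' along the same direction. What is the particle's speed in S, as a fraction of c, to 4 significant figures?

u ≈ 0.9788c

Relativistic velocity addition: u = (u' + v)/(1 + u'v/c²)
= (0.220 + 0.967)/(1 + 0.220×0.967) = 1.187/1.21274 = 0.9788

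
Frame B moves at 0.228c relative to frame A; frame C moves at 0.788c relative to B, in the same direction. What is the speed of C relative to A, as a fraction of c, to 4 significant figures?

Compose boost 2: (0.788 + 0.228)/(1 + 0.788×0.228) = 1.016/1.17966 = 0.8613

u ≈ 0.8613c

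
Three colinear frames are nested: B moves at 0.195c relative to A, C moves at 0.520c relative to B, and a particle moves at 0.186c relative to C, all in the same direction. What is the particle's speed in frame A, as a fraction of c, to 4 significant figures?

Compose boost 2: (0.520 + 0.195)/(1 + 0.520×0.195) = 0.7150/1.10140 = 0.649174
Compose boost 3: (0.186 + 0.649174)/(1 + 0.186×0.649174) = 0.835174/1.12075 = 0.7452

u ≈ 0.7452c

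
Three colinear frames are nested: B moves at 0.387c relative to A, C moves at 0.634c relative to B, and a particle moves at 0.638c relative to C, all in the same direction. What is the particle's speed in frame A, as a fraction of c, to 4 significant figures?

Compose boost 2: (0.634 + 0.387)/(1 + 0.634×0.387) = 1.021/1.24536 = 0.819845
Compose boost 3: (0.638 + 0.819845)/(1 + 0.638×0.819845) = 1.45784/1.52306 = 0.9572

u ≈ 0.9572c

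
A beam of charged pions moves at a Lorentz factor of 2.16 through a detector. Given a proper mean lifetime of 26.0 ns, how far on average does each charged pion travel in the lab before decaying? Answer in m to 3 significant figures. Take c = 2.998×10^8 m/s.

d ≈ 14.9 m

β = √(1 − 1/γ²) = √(1 − 1/2.16²) = 0.88638
Dilated lifetime: Δt = γτ₀ = 2.16 × 26.0 ns = 56.160 ns
d = vΔt = 0.88638c × 56.160 ns = 2.6574×10^8 m/s × 5.6160×10^-8 s = 14.9 m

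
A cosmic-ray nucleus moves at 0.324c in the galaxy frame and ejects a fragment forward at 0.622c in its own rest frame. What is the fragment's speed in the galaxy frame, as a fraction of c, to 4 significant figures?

u ≈ 0.7873c

Compose boost 2: (0.622 + 0.324)/(1 + 0.622×0.324) = 0.9460/1.20153 = 0.7873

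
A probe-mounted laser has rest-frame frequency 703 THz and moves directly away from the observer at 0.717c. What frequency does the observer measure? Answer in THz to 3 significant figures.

f_obs ≈ 285 THz

Relativistic Doppler: f_obs = f_src √((1−β)/(1+β))
= 703 × √(0.28300/1.7170) = 703 × 0.40598 = 285 THz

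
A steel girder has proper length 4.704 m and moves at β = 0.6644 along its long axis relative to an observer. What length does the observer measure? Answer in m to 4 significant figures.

L ≈ 3.516 m

γ = 1/√(1 − 0.6644²) = 1.33801
Length contraction: L = L₀/γ = 4.704/1.33801 = 3.516 m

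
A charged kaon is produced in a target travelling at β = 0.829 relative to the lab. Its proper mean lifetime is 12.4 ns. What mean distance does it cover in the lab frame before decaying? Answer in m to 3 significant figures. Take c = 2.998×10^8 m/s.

d ≈ 5.51 m

γ = 1/√(1 − 0.829²) = 1.7881
Dilated lifetime: Δt = γτ₀ = 1.7881 × 12.4 ns = 22.173 ns
d = vΔt = 0.829c × 22.173 ns = 2.4853×10^8 m/s × 2.2173×10^-8 s = 5.51 m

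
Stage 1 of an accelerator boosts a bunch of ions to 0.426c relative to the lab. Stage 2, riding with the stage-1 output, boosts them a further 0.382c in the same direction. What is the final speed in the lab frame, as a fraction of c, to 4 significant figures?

Compose boost 2: (0.382 + 0.426)/(1 + 0.382×0.426) = 0.8080/1.16273 = 0.6949

u ≈ 0.6949c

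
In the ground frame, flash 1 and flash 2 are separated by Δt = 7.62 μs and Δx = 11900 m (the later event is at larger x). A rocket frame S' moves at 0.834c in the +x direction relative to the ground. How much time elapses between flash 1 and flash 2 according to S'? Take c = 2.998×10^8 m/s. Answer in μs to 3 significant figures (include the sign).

γ = 1/√(1 − 0.834²) = 1.8124
Δt' = γ(Δt − vΔx/c²) = 1.8124 × (7.62 μs − 0.834×11900 m / (2.998×10^8 m/s))
= 1.8124 × (-25.484 μs) = -46.2 μs

Δt' ≈ -46.2 μs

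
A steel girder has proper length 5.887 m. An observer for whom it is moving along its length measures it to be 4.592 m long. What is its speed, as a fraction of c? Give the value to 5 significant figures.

γ = L₀/L = 5.887/4.592 = 1.282012
β = √(1 − 1/γ²) = 0.62575

β ≈ 0.62575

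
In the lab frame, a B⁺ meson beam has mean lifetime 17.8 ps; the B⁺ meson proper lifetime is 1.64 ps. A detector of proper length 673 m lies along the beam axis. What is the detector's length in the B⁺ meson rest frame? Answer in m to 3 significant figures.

Time dilation ⇒ γ = Δt/τ₀ = 17.8/1.64 = 10.854
Length contraction: L = L₀/γ = 673/10.854 = 62.0 m

L ≈ 62.0 m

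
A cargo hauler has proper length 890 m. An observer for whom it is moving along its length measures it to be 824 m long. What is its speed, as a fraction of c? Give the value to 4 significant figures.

β ≈ 0.3779

γ = L₀/L = 890/824 = 1.08010
β = √(1 − 1/γ²) = 0.3779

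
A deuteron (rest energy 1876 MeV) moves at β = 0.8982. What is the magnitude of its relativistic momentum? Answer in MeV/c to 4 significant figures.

γ = 1/√(1 − 0.8982²) = 2.27486
p = γβm₀c = 2.27486 × 0.8982 × 1876 MeV/c = 3833 MeV/c

p ≈ 3833 MeV/c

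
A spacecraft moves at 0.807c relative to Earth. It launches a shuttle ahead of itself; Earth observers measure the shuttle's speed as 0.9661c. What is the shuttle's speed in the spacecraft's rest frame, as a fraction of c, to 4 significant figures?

u' ≈ 0.7220c

Inverse velocity addition: u' = (u − v)/(1 − uv/c²)
= (0.9661 − 0.807)/(1 − 0.9661×0.807) = 0.1591/0.220357 = 0.7220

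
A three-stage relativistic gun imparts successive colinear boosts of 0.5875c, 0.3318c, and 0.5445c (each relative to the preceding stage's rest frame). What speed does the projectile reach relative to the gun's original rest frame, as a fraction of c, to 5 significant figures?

Compose boost 2: (0.3318 + 0.5875)/(1 + 0.3318×0.5875) = 0.91930/1.194932 = 0.7693322
Compose boost 3: (0.5445 + 0.7693322)/(1 + 0.5445×0.7693322) = 1.313832/1.418901 = 0.92595

u ≈ 0.92595c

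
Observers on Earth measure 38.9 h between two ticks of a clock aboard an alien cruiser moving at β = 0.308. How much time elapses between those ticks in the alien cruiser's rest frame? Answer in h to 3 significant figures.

γ = 1/√(1 − 0.308²) = 1.0511
Proper time: τ₀ = Δt/γ = 38.9/1.0511 = 37.0 h

τ₀ ≈ 37.0 h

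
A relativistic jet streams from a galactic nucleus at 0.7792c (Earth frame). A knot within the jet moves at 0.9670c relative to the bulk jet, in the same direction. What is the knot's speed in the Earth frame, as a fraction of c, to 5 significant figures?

Relativistic velocity addition: u = (u' + v)/(1 + u'v/c²)
= (0.9670 + 0.7792)/(1 + 0.9670×0.7792) = 1.7462/1.753486 = 0.99584

u ≈ 0.99584c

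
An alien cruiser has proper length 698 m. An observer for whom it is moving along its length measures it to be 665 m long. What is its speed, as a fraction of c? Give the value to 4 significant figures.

β ≈ 0.3038

γ = L₀/L = 698/665 = 1.04962
β = √(1 − 1/γ²) = 0.3038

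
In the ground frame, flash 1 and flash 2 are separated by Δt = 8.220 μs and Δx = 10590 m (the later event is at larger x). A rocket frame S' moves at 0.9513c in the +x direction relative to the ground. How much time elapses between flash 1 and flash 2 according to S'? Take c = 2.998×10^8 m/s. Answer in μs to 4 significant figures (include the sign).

γ = 1/√(1 − 0.9513²) = 3.24395
Δt' = γ(Δt − vΔx/c²) = 3.24395 × (8.220 μs − 0.9513×10590 m / (2.998×10^8 m/s))
= 3.24395 × (-25.3833 μs) = -82.34 μs

Δt' ≈ -82.34 μs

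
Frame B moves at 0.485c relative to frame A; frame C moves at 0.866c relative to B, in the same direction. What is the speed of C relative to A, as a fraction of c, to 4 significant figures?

Compose boost 2: (0.866 + 0.485)/(1 + 0.866×0.485) = 1.351/1.42001 = 0.9514

u ≈ 0.9514c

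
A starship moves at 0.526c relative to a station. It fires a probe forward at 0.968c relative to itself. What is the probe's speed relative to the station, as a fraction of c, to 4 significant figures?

Relativistic velocity addition: u = (u' + v)/(1 + u'v/c²)
= (0.968 + 0.526)/(1 + 0.968×0.526) = 1.494/1.50917 = 0.9899

u ≈ 0.9899c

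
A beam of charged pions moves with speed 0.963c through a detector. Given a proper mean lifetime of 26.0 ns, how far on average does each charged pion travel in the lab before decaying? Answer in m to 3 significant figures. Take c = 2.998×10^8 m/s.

d ≈ 27.9 m

γ = 1/√(1 − 0.963²) = 3.7106
Dilated lifetime: Δt = γτ₀ = 3.7106 × 26.0 ns = 96.474 ns
d = vΔt = 0.963c × 96.474 ns = 2.8871×10^8 m/s × 9.6474×10^-8 s = 27.9 m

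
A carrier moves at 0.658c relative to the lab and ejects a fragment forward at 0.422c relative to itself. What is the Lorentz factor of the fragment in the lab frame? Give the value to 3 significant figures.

γ ≈ 1.87

u_lab = (0.422 + 0.658)/(1 + 0.422×0.658) = 1.080/1.27768 = 0.845285
γ = 1/√(1 − 0.845285²) = 1.87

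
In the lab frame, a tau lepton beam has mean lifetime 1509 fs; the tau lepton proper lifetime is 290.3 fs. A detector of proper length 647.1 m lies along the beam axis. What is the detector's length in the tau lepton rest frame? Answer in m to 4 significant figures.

L ≈ 124.5 m

Time dilation ⇒ γ = Δt/τ₀ = 1509/290.3 = 5.19807
Length contraction: L = L₀/γ = 647.1/5.19807 = 124.5 m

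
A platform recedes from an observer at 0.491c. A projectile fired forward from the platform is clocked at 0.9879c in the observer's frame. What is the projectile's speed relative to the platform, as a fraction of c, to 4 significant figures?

u' ≈ 0.9650c

Inverse velocity addition: u' = (u − v)/(1 − uv/c²)
= (0.9879 − 0.491)/(1 − 0.9879×0.491) = 0.4969/0.514941 = 0.9650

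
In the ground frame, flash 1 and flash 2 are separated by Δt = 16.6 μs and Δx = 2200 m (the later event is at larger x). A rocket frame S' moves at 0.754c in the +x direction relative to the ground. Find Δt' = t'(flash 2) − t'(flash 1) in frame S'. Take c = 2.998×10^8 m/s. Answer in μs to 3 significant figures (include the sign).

Δt' ≈ 16.8 μs

γ = 1/√(1 − 0.754²) = 1.5224
Δt' = γ(Δt − vΔx/c²) = 1.5224 × (16.6 μs − 0.754×2200 m / (2.998×10^8 m/s))
= 1.5224 × (11.067 μs) = 16.8 μs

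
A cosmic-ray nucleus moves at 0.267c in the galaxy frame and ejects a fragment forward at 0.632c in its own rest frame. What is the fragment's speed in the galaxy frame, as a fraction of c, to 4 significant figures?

u ≈ 0.7692c

Compose boost 2: (0.632 + 0.267)/(1 + 0.632×0.267) = 0.8990/1.16874 = 0.7692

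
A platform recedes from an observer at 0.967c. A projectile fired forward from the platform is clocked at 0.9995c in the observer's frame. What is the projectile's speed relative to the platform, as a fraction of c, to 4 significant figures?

Inverse velocity addition: u' = (u − v)/(1 − uv/c²)
= (0.9995 − 0.967)/(1 − 0.9995×0.967) = 0.03250/0.0334835 = 0.9706

u' ≈ 0.9706c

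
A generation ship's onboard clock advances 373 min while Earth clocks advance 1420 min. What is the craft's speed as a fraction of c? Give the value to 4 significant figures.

β ≈ 0.9649

γ = Δt/τ₀ = 1420/373 = 3.80697
β = √(1 − 1/γ²) = √(1 − 1/3.80697²) = 0.9649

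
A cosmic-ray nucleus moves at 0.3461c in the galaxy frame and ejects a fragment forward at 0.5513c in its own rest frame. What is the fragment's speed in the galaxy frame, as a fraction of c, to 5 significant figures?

Compose boost 2: (0.5513 + 0.3461)/(1 + 0.5513×0.3461) = 0.89740/1.190805 = 0.75361

u ≈ 0.75361c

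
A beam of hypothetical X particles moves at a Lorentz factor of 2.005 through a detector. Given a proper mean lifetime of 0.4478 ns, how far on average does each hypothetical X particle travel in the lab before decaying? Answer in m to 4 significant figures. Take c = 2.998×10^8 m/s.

d ≈ 0.2333 m

β = √(1 − 1/γ²) = √(1 − 1/2.005²) = 0.866744
Dilated lifetime: Δt = γτ₀ = 2.005 × 0.4478 ns = 0.897839 ns
d = vΔt = 0.866744c × 0.897839 ns = 2.59850×10^8 m/s × 8.97839×10^-10 s = 0.2333 m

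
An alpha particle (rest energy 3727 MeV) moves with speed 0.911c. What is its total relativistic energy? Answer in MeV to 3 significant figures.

E ≈ 9040 MeV

γ = 1/√(1 − 0.911²) = 2.4248
E = γm₀c² = 2.4248 × 3727 MeV = 9040 MeV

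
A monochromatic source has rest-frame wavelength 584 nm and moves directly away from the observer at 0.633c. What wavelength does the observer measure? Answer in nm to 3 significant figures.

λ_obs ≈ 1230 nm

Relativistic Doppler: λ_obs = λ_src √((1+β)/(1−β))
= 584 × √(1.6330/0.36700) = 584 × 2.1094 = 1230 nm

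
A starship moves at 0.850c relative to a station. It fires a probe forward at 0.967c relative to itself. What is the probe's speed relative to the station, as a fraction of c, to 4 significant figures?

u ≈ 0.9973c

Relativistic velocity addition: u = (u' + v)/(1 + u'v/c²)
= (0.967 + 0.850)/(1 + 0.967×0.850) = 1.817/1.82195 = 0.9973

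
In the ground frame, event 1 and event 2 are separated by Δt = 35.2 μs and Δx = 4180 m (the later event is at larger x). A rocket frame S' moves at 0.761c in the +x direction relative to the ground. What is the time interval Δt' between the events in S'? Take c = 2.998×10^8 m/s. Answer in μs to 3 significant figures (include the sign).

Δt' ≈ 37.9 μs

γ = 1/√(1 − 0.761²) = 1.5414
Δt' = γ(Δt − vΔx/c²) = 1.5414 × (35.2 μs − 0.761×4180 m / (2.998×10^8 m/s))
= 1.5414 × (24.590 μs) = 37.9 μs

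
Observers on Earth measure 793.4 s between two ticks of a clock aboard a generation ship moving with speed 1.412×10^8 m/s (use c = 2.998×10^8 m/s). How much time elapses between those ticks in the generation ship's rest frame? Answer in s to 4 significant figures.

τ₀ ≈ 699.9 s

β = v/c = 1.412×10^8 / 2.998×10^8 = 0.470981
γ = 1/√(1 − 0.470981²) = 1.13360
Proper time: τ₀ = Δt/γ = 793.4/1.13360 = 699.9 s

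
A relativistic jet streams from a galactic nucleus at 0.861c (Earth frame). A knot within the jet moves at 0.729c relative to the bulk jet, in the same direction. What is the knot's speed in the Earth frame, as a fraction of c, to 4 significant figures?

u ≈ 0.9769c

Relativistic velocity addition: u = (u' + v)/(1 + u'v/c²)
= (0.729 + 0.861)/(1 + 0.729×0.861) = 1.590/1.62767 = 0.9769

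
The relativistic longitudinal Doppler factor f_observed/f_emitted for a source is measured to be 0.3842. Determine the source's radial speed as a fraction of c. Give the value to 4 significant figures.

f_obs/f_src = √((1−β)/(1+β)) = 0.3842  ⇒  (1−β)/(1+β) = 0.147610
β = |1 − D²|/(1 + D²) = |1 − 0.147610|/(1 + 0.147610) = 0.7428

β ≈ 0.7428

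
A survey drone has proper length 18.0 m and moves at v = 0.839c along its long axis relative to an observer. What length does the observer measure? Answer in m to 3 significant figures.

γ = 1/√(1 − 0.839²) = 1.8378
Length contraction: L = L₀/γ = 18.0/1.8378 = 9.79 m

L ≈ 9.79 m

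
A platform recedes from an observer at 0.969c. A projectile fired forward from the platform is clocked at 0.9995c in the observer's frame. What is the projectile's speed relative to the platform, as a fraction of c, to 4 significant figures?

Inverse velocity addition: u' = (u − v)/(1 − uv/c²)
= (0.9995 − 0.969)/(1 − 0.9995×0.969) = 0.03050/0.0314845 = 0.9687

u' ≈ 0.9687c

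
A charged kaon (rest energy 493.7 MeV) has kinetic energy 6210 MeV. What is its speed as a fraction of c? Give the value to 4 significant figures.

γ = 1 + K/(m₀c²) = 1 + 6210/493.7 = 13.5785
β = √(1 − 1/γ²) = 0.9973

β ≈ 0.9973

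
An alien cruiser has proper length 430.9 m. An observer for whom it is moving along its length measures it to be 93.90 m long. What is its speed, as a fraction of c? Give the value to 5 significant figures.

β ≈ 0.97597

γ = L₀/L = 430.9/93.90 = 4.588924
β = √(1 − 1/γ²) = 0.97597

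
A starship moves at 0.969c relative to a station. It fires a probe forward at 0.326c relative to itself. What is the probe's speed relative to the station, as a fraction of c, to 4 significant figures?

Relativistic velocity addition: u = (u' + v)/(1 + u'v/c²)
= (0.326 + 0.969)/(1 + 0.326×0.969) = 1.295/1.31589 = 0.9841

u ≈ 0.9841c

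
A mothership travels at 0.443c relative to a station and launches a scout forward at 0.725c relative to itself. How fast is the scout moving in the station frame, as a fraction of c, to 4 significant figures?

Compose boost 2: (0.725 + 0.443)/(1 + 0.725×0.443) = 1.168/1.32117 = 0.8841

u ≈ 0.8841c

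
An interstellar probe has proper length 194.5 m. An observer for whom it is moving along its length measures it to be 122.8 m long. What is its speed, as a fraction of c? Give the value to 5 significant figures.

β ≈ 0.77549

γ = L₀/L = 194.5/122.8 = 1.583876
β = √(1 − 1/γ²) = 0.77549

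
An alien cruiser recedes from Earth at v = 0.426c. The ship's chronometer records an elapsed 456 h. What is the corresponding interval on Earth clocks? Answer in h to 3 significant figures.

γ = 1/√(1 − 0.426²) = 1.1053
Time dilation: Δt = γτ₀ = 1.1053 × 456 h = 504 h

Δt ≈ 504 h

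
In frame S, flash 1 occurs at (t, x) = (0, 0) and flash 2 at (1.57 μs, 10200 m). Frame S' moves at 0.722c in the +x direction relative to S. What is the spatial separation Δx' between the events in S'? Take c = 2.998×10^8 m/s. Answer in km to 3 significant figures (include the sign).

γ = 1/√(1 − 0.722²) = 1.4453
Δx' = γ(Δx − vΔt) = 1.4453 × (10200 m − 0.722×(2.998×10^8 m/s)×1.57×10^-6 s)
= 1.4453 × (9860.2 m) = 14.3 km

Δx' ≈ 14.3 km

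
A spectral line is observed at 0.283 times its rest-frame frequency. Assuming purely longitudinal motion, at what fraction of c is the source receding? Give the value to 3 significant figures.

f_obs/f_src = √((1−β)/(1+β)) = 0.283  ⇒  (1−β)/(1+β) = 0.080089
β = |1 − D²|/(1 + D²) = |1 − 0.080089|/(1 + 0.080089) = 0.852

β ≈ 0.852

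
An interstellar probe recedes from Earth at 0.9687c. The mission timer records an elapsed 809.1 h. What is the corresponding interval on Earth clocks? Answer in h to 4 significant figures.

Δt ≈ 3259 h

γ = 1/√(1 − 0.9687²) = 4.02845
Time dilation: Δt = γτ₀ = 4.02845 × 809.1 h = 3259 h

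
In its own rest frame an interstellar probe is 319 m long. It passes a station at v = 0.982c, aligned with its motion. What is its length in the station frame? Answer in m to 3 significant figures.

γ = 1/√(1 − 0.982²) = 5.2943
Length contraction: L = L₀/γ = 319/5.2943 = 60.3 m

L ≈ 60.3 m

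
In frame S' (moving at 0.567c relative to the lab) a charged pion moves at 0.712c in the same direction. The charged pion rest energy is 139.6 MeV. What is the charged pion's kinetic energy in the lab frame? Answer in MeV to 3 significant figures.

u_lab = (0.712 + 0.567)/(1 + 0.712×0.567) = 0.911161
γ = 1/√(1 − 0.911161²) = 2.4269
K = (γ − 1)m₀c² = (2.4269 − 1) × 139.6 = 1.4269 × 139.6 = 199 MeV

K ≈ 199 MeV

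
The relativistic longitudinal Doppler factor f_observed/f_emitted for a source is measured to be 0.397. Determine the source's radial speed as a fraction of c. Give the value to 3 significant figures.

β ≈ 0.728

f_obs/f_src = √((1−β)/(1+β)) = 0.397  ⇒  (1−β)/(1+β) = 0.15761
β = |1 − D²|/(1 + D²) = |1 − 0.15761|/(1 + 0.15761) = 0.728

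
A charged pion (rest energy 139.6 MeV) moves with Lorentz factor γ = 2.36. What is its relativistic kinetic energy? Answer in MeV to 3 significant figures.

K ≈ 190 MeV

γ = 2.36 (given)
K = (γ − 1)m₀c² = (2.36 − 1) × 139.6 MeV = 1.3600 × 139.6 MeV = 190 MeV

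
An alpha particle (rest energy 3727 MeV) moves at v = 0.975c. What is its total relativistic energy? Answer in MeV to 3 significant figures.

E ≈ 16800 MeV

γ = 1/√(1 − 0.975²) = 4.5004
E = γm₀c² = 4.5004 × 3727 MeV = 16800 MeV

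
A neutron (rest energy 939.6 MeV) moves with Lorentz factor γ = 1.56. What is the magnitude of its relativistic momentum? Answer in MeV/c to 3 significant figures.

p ≈ 1130 MeV/c

β = √(1 − 1/γ²) = √(1 − 1/1.56²) = 0.76752
p = γβm₀c = 1.56 × 0.76752 × 939.6 MeV/c = 1130 MeV/c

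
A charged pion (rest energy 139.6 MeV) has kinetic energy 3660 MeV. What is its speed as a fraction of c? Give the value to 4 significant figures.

β ≈ 0.9993

γ = 1 + K/(m₀c²) = 1 + 3660/139.6 = 27.2178
β = √(1 − 1/γ²) = 0.9993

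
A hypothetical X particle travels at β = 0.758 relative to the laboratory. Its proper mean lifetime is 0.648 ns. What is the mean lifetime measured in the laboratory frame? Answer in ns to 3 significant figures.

γ = 1/√(1 − 0.758²) = 1.5331
Time dilation: Δt = γτ₀ = 1.5331 × 0.648 ns = 0.993 ns

Δt ≈ 0.993 ns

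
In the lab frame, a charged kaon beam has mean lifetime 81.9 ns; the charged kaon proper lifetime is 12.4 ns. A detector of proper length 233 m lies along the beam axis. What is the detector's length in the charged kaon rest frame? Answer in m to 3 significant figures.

Time dilation ⇒ γ = Δt/τ₀ = 81.9/12.4 = 6.6048
Length contraction: L = L₀/γ = 233/6.6048 = 35.3 m

L ≈ 35.3 m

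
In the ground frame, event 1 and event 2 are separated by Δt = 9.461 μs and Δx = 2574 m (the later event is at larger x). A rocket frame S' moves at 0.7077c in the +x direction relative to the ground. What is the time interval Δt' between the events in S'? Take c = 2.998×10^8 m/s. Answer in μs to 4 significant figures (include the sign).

γ = 1/√(1 − 0.7077²) = 1.41540
Δt' = γ(Δt − vΔx/c²) = 1.41540 × (9.461 μs − 0.7077×2574 m / (2.998×10^8 m/s))
= 1.41540 × (3.38488 μs) = 4.791 μs

Δt' ≈ 4.791 μs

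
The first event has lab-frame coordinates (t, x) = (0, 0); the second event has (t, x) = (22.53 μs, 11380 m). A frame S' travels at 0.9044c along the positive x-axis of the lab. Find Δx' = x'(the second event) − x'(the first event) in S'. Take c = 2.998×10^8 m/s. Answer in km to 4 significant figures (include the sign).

Δx' ≈ 12.35 km

γ = 1/√(1 − 0.9044²) = 2.34365
Δx' = γ(Δx − vΔt) = 2.34365 × (11380 m − 0.9044×(2.998×10^8 m/s)×22.53×10^-6 s)
= 2.34365 × (5271.24 m) = 12.35 km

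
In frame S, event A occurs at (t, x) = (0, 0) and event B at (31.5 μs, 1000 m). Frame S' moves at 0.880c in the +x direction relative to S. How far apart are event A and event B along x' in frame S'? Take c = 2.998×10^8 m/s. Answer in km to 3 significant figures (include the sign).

γ = 1/√(1 − 0.880²) = 2.1054
Δx' = γ(Δx − vΔt) = 2.1054 × (1000 m − 0.880×(2.998×10^8 m/s)×31.5×10^-6 s)
= 2.1054 × (-7310.5 m) = -15.4 km

Δx' ≈ -15.4 km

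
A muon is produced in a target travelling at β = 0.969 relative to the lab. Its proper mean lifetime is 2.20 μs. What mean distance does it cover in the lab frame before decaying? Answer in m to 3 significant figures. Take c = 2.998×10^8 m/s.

γ = 1/√(1 − 0.969²) = 4.0476
Dilated lifetime: Δt = γτ₀ = 4.0476 × 2.20 μs = 8.9047 μs
d = vΔt = 0.969c × 8.9047 μs = 2.9051×10^8 m/s × 8.9047×10^-6 s = 2590 m

d ≈ 2590 m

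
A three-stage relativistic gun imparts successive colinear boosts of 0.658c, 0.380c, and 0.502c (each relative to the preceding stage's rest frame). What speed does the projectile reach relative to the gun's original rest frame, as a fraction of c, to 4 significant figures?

Compose boost 2: (0.380 + 0.658)/(1 + 0.380×0.658) = 1.038/1.25004 = 0.830373
Compose boost 3: (0.502 + 0.830373)/(1 + 0.502×0.830373) = 1.33237/1.41685 = 0.9404

u ≈ 0.9404c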